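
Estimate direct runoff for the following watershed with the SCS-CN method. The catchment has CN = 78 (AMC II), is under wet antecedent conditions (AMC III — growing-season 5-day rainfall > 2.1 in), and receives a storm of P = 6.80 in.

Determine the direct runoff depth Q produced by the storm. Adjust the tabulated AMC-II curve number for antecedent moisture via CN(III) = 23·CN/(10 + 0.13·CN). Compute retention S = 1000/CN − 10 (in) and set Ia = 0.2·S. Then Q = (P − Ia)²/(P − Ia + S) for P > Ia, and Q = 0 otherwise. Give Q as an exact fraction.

Q = 432121202/78258765 in ≈ 5.522 in

Adjust CN=78 to AMC III: 23·78/(10 + 0.13·78) → 1794 ÷ (1007/50) = 89700/1007 ≈ 89.076
S = 1000/(89700/1007) − 10 = 1100/897 in ≈ 1.226 in
Ia = 0.2S: 0.2·1.226 = 0.245 in (exactly 220/897)
Since P=6.800 > Ia=0.245: effective rainfall P−Ia = 29398/4485 in
Q = (29398/4485)²/((29398/4485) + 1100/897) = (864242404/20115225)/(34898/4485) = 432121202/78258765 in ≈ 5.522 in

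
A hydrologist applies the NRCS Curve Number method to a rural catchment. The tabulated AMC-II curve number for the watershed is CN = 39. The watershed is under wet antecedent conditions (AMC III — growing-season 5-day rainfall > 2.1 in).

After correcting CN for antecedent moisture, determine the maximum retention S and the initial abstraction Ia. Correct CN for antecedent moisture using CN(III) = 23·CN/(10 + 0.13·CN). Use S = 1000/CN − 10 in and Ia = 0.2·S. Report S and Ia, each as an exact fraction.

Wet (AMC III): CN(III) = 23·39/(10 + 0.13·39) = 897/(1507/100) = 89700/1507 ≈ 59.522
Max retention: S = 1000/(89700/1507) − 10 = 6100/897 in (≈ 6.800 in)
Initial abstraction Ia = S/5 = (6100/897)/5 = 1220/897 ≈ 1.360 in

S = 6100/897 in ≈ 6.800 in; Ia = 1220/897 in ≈ 1.360 in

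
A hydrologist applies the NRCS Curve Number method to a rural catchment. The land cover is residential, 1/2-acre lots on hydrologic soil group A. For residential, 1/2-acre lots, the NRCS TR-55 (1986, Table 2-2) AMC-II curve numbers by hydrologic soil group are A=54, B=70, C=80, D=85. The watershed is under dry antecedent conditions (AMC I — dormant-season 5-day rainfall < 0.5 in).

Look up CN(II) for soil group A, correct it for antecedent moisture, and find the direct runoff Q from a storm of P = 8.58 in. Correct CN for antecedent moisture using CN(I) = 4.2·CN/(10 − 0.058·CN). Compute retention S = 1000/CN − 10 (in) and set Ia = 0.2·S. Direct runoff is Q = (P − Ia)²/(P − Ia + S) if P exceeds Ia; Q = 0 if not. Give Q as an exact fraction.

Q = 16446267049/19936939050 in ≈ 0.825 in

NRCS table: residential, 1/2-acre lots, soil group A → CN(II) = 54
Dry (AMC I): CN(I) = 4.2·54/(10 − 0.058·54) = (1134/5)/(1717/250) = 56700/1717 ≈ 33.023
Retention S: 1000/CN − 10 with CN=33.023 → S = 11500/567 ≈ 20.282 in
Ia = 0.2·(11500/567) = 2300/567 in ≈ 4.056 in
Since P=8.580 > Ia=4.056: effective rainfall P−Ia = 128243/28350 in
Q = (128243/28350)²/((128243/28350) + 11500/567) = (16446267049/803722500)/(703243/28350) = 16446267049/19936939050 in ≈ 0.825 in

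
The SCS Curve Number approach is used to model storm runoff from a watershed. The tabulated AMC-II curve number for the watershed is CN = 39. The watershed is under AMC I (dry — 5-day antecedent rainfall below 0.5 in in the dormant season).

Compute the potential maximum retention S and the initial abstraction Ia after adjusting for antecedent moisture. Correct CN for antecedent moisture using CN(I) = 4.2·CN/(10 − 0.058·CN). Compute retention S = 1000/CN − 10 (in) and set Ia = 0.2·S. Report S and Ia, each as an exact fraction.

S = 30500/819 in ≈ 37.241 in; Ia = 6100/819 in ≈ 7.448 in

Dry (AMC I): CN(I) = 4.2·39/(10 − 0.058·39) = (819/5)/(3869/500) = 81900/3869 ≈ 21.168
Max retention: S = 1000/(81900/3869) − 10 = 30500/819 in (≈ 37.241 in)
Ia = 0.2S: 0.2·37.241 = 7.448 in (exactly 6100/819)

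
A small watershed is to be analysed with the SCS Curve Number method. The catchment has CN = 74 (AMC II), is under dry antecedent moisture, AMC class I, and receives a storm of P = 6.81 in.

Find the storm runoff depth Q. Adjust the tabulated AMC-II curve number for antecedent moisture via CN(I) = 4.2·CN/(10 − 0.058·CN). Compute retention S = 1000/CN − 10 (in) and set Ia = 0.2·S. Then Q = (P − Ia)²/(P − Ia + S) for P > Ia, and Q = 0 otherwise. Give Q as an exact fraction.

Q = 159310344769/81517944900 in ≈ 1.954 in

Dry (AMC I): CN(I) = 4.2·74/(10 − 0.058·74) = (1554/5)/(1427/250) = 77700/1427 ≈ 54.450
Max retention: S = 1000/(77700/1427) − 10 = 6500/777 in (≈ 8.366 in)
Ia = 0.2S: 0.2·8.366 = 1.673 in (exactly 1300/777)
Since P=6.810 > Ia=1.673: effective rainfall P−Ia = 399137/77700 in
Q = (399137/77700)²/((399137/77700) + 6500/777) = (159310344769/6037290000)/(1049137/77700) = 159310344769/81517944900 in ≈ 1.954 in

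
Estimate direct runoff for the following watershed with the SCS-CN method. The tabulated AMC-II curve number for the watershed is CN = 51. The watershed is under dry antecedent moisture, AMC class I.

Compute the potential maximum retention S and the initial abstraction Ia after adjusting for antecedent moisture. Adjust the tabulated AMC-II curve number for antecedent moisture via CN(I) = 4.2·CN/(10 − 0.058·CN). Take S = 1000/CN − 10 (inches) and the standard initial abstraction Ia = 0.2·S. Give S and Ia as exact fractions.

Dry (AMC I): CN(I) = 4.2·51/(10 − 0.058·51) = (1071/5)/(3521/500) = 15300/503 ≈ 30.417
Max retention: S = 1000/(15300/503) − 10 = 3500/153 in (≈ 22.876 in)
Initial abstraction Ia = S/5 = (3500/153)/5 = 700/153 ≈ 4.575 in

S = 3500/153 in ≈ 22.876 in; Ia = 700/153 in ≈ 4.575 in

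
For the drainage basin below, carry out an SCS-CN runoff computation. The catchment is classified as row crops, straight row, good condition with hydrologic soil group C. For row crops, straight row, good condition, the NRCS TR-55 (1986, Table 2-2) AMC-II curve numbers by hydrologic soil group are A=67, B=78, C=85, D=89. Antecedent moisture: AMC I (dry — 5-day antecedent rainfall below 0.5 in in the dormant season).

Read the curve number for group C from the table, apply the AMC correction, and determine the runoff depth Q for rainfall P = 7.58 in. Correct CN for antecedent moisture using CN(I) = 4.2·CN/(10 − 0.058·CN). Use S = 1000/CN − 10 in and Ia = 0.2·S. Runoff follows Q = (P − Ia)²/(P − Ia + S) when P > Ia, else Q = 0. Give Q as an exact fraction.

NRCS table: row crops, straight row, good condition, soil group C → CN(II) = 85
Adjust CN=85 to AMC I: 4.2·85/(10 − 0.058·85) → 357 ÷ (507/100) = 11900/169 ≈ 70.414
S = 1000/(11900/169) − 10 = 500/119 in ≈ 4.202 in
Ia = 0.2·(500/119) = 100/119 in ≈ 0.840 in
P − Ia = 7.580 − 0.840 = 40101/5950 ≈ 6.740 in (> 0, runoff occurs)
Runoff Q = (P−Ia)²/(P−Ia+S) = (6.740)²/(6.740+4.202) = 1608090201/387350950 ≈ 4.152 in

Q = 1608090201/387350950 in ≈ 4.152 in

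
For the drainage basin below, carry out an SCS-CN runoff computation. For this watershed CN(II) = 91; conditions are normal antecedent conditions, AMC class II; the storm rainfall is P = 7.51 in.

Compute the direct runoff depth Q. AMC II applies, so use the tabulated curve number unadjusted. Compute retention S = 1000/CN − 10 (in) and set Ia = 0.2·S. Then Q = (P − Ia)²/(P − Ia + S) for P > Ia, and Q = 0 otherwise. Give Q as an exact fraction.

Q = 4427704681/687423100 in ≈ 6.441 in

AMC II — tabulated CN = 91 applies directly.
Retention S: 1000/CN − 10 with CN=91.000 → S = 90/91 ≈ 0.989 in
Ia = 0.2S: 0.2·0.989 = 0.198 in (exactly 18/91)
Since P=7.510 > Ia=0.198: effective rainfall P−Ia = 66541/9100 in
Runoff Q = (P−Ia)²/(P−Ia+S) = (7.312)²/(7.312+0.989) = 4427704681/687423100 ≈ 6.441 in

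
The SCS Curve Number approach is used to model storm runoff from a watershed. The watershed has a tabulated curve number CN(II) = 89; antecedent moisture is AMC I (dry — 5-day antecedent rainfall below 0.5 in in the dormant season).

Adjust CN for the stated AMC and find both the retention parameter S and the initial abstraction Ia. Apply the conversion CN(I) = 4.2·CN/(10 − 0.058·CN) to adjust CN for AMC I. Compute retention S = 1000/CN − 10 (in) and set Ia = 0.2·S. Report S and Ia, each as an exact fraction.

S = 5500/1869 in ≈ 2.943 in; Ia = 1100/1869 in ≈ 0.589 in

CN(I) from CN(II)=89: (4.2·89)/(10 − 0.058·89) = 186900/2419 ≈ 77.263
Retention S: 1000/CN − 10 with CN=77.263 → S = 5500/1869 ≈ 2.943 in
Ia = 0.2S: 0.2·2.943 = 0.589 in (exactly 1100/1869)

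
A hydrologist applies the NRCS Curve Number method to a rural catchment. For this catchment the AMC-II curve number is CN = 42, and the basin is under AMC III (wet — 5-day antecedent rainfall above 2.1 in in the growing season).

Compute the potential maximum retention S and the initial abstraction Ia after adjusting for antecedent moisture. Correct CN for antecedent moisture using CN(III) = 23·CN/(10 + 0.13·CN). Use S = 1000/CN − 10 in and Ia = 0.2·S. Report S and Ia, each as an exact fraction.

S = 2900/483 in ≈ 6.004 in; Ia = 580/483 in ≈ 1.201 in

CN(III) from CN(II)=42: (23·42)/(10 + 0.13·42) = 48300/773 ≈ 62.484
Max retention: S = 1000/(48300/773) − 10 = 2900/483 in (≈ 6.004 in)
Ia = 0.2S: 0.2·6.004 = 1.201 in (exactly 580/483)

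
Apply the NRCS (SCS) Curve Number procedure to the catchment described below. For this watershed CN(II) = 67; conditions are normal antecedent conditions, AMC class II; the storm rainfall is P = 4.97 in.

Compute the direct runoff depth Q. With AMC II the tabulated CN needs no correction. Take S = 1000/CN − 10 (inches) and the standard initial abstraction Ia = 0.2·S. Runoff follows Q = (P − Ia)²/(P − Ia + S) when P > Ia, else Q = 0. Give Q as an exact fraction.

Q = 712836601/399983300 in ≈ 1.782 in

AMC II — tabulated CN = 67 applies directly.
Retention S: 1000/CN − 10 with CN=67.000 → S = 330/67 ≈ 4.925 in
Ia = 0.2S: 0.2·4.925 = 0.985 in (exactly 66/67)
Excess rainfall: 4.970 − 0.985 = 3.985 in; P > Ia so Q > 0
Runoff Q = (P−Ia)²/(P−Ia+S) = (3.985)²/(3.985+4.925) = 712836601/399983300 ≈ 1.782 in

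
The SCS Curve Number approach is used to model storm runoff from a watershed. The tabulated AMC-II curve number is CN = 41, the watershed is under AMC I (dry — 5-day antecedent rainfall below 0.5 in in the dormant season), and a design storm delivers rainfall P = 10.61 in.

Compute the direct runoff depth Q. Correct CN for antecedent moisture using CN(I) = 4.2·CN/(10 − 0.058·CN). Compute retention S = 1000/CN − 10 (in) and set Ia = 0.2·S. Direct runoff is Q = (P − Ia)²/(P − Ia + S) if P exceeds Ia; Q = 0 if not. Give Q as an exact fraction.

Q = 104665837441/281850158100 in ≈ 0.371 in

Adjust CN=41 to AMC I: 4.2·41/(10 − 0.058·41) → (861/5) ÷ (3811/500) = 86100/3811 ≈ 22.592
Retention S: 1000/CN − 10 with CN=22.592 → S = 29500/861 ≈ 34.262 in
Initial abstraction Ia = S/5 = (29500/861)/5 = 5900/861 ≈ 6.852 in
Since P=10.610 > Ia=6.852: effective rainfall P−Ia = 323521/86100 in
Runoff Q = (P−Ia)²/(P−Ia+S) = (3.758)²/(3.758+34.262) = 104665837441/281850158100 ≈ 0.371 in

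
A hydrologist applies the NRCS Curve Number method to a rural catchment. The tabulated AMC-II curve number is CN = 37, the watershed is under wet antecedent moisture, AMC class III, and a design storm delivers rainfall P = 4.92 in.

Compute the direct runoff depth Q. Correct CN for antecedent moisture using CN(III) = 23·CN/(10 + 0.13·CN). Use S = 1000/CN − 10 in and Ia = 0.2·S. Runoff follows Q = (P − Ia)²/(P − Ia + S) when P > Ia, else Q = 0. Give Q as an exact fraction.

Q = 1784762643/1635856025 in ≈ 1.091 in

Wet (AMC III): CN(III) = 23·37/(10 + 0.13·37) = 851/(1481/100) = 85100/1481 ≈ 57.461
Retention S: 1000/CN − 10 with CN=57.461 → S = 6300/851 ≈ 7.403 in
Ia = 0.2S: 0.2·7.403 = 1.481 in (exactly 1260/851)
Since P=4.920 > Ia=1.481: effective rainfall P−Ia = 73173/21275 in
Runoff Q = (P−Ia)²/(P−Ia+S) = (3.439)²/(3.439+7.403) = 1784762643/1635856025 ≈ 1.091 in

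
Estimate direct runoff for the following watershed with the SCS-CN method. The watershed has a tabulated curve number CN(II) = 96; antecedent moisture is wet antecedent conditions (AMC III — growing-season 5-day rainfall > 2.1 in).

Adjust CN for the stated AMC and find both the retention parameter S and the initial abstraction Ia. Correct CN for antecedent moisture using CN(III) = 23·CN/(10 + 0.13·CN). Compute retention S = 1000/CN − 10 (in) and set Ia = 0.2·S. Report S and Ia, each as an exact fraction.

S = 25/138 in ≈ 0.181 in; Ia = 5/138 in ≈ 0.036 in

CN(III) from CN(II)=96: (23·96)/(10 + 0.13·96) = 27600/281 ≈ 98.221
Retention S: 1000/CN − 10 with CN=98.221 → S = 25/138 ≈ 0.181 in
Ia = 0.2S: 0.2·0.181 = 0.036 in (exactly 5/138)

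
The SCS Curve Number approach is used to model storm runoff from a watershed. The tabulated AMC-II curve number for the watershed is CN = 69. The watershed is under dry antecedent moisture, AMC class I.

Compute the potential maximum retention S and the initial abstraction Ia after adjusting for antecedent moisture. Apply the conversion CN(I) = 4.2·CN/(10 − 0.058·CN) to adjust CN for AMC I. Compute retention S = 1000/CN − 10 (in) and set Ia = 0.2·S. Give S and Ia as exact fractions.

S = 15500/1449 in ≈ 10.697 in; Ia = 3100/1449 in ≈ 2.139 in

Adjust CN=69 to AMC I: 4.2·69/(10 − 0.058·69) → (1449/5) ÷ (2999/500) = 144900/2999 ≈ 48.316
Retention S: 1000/CN − 10 with CN=48.316 → S = 15500/1449 ≈ 10.697 in
Ia = 0.2·(15500/1449) = 3100/1449 in ≈ 2.139 in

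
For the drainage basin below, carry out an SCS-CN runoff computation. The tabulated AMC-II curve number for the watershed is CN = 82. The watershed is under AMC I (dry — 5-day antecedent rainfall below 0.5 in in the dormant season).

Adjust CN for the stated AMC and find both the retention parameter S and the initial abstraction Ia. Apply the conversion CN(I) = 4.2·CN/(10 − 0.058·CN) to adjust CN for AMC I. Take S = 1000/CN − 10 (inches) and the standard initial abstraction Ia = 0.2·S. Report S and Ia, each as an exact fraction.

S = 1500/287 in ≈ 5.226 in; Ia = 300/287 in ≈ 1.045 in

CN(I) from CN(II)=82: (4.2·82)/(10 − 0.058·82) = 28700/437 ≈ 65.675
Retention S: 1000/CN − 10 with CN=65.675 → S = 1500/287 ≈ 5.226 in
Initial abstraction Ia = S/5 = (1500/287)/5 = 300/287 ≈ 1.045 in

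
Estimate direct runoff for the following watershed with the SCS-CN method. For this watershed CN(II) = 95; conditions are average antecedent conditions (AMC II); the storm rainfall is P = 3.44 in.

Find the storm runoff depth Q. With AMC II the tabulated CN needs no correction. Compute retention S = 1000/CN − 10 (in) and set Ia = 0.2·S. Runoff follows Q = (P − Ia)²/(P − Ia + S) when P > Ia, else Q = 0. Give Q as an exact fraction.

CN(II) = 95; AMC II needs no correction.
Max retention: S = 1000/95 − 10 = 10/19 in (≈ 0.526 in)
Ia = 0.2S: 0.2·0.526 = 0.105 in (exactly 2/19)
Since P=3.440 > Ia=0.105: effective rainfall P−Ia = 1584/475 in
Q: (1584/475)² ÷ (1834/475) = 1254528/435575 in (≈ 2.880 in)

Q = 1254528/435575 in ≈ 2.880 in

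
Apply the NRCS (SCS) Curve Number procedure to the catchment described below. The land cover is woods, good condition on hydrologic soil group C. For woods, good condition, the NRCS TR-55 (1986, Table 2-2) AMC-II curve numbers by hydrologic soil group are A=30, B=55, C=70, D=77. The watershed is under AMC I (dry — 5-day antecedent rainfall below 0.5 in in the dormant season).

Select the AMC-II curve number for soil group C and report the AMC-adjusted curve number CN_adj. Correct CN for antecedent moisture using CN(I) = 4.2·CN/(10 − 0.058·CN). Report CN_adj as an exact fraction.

NRCS table: woods, good condition, soil group C → CN(II) = 70
Adjust CN=70 to AMC I: 4.2·70/(10 − 0.058·70) → 294 ÷ (297/50) = 4900/99 ≈ 49.495

CN_adj = 4900/99 ≈ 49.495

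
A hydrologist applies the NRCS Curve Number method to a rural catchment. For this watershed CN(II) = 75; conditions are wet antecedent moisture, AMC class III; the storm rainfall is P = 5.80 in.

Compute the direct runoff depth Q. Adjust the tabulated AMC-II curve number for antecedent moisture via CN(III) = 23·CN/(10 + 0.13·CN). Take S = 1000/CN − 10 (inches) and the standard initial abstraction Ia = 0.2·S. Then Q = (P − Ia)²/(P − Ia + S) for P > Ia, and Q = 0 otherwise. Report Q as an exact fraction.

Q = 3613801/828345 in ≈ 4.363 in

Adjust CN=75 to AMC III: 23·75/(10 + 0.13·75) → 1725 ÷ (79/4) = 6900/79 ≈ 87.342
Max retention: S = 1000/(6900/79) − 10 = 100/69 in (≈ 1.449 in)
Ia = 0.2·(100/69) = 20/69 in ≈ 0.290 in
Excess rainfall: 5.800 − 0.290 = 5.510 in; P > Ia so Q > 0
Q = (1901/345)²/((1901/345) + 100/69) = (3613801/119025)/(2401/345) = 3613801/828345 in ≈ 4.363 in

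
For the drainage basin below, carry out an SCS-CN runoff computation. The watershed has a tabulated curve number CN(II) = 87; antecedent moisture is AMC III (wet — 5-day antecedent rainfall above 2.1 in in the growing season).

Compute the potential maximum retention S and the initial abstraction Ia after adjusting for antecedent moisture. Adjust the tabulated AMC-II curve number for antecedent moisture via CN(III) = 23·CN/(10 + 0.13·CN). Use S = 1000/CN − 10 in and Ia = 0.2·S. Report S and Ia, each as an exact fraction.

S = 1300/2001 in ≈ 0.650 in; Ia = 260/2001 in ≈ 0.130 in

Wet (AMC III): CN(III) = 23·87/(10 + 0.13·87) = 2001/(2131/100) = 200100/2131 ≈ 93.900
Retention S: 1000/CN − 10 with CN=93.900 → S = 1300/2001 ≈ 0.650 in
Ia = 0.2·(1300/2001) = 260/2001 in ≈ 0.130 in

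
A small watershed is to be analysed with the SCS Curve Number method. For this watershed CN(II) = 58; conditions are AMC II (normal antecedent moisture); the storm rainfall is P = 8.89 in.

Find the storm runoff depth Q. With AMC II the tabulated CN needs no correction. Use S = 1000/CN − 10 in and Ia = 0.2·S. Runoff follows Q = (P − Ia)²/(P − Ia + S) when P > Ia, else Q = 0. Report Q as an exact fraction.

CN(II) = 58; AMC II needs no correction.
Max retention: S = 1000/58 − 10 = 210/29 in (≈ 7.241 in)
Initial abstraction Ia = S/5 = (210/29)/5 = 42/29 ≈ 1.448 in
Excess rainfall: 8.890 − 1.448 = 7.442 in; P > Ia so Q > 0
Q = (21581/2900)²/((21581/2900) + 210/29) = (465739561/8410000)/(42581/2900) = 9504889/2520100 in ≈ 3.772 in

Q = 9504889/2520100 in ≈ 3.772 in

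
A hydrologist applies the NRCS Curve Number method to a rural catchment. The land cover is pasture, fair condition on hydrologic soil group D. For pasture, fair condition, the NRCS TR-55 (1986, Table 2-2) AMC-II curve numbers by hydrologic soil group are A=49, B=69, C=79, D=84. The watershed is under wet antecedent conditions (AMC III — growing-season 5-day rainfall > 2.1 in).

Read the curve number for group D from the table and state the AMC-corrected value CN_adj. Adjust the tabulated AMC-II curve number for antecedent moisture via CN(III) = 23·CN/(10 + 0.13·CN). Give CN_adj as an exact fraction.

NRCS table: pasture, fair condition, soil group D → CN(II) = 84
Wet (AMC III): CN(III) = 23·84/(10 + 0.13·84) = 1932/(523/25) = 48300/523 ≈ 92.352

CN_adj = 48300/523 ≈ 92.352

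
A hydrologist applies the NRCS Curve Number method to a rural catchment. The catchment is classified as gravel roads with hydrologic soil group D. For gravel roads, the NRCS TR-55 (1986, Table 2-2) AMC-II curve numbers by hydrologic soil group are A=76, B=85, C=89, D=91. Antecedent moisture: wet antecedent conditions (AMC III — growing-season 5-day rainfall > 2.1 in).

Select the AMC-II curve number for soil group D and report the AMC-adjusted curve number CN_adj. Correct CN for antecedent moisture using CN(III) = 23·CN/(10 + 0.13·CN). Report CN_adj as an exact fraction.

CN_adj = 209300/2183 ≈ 95.877

NRCS table: gravel roads, soil group D → CN(II) = 91
Adjust CN=91 to AMC III: 23·91/(10 + 0.13·91) → 2093 ÷ (2183/100) = 209300/2183 ≈ 95.877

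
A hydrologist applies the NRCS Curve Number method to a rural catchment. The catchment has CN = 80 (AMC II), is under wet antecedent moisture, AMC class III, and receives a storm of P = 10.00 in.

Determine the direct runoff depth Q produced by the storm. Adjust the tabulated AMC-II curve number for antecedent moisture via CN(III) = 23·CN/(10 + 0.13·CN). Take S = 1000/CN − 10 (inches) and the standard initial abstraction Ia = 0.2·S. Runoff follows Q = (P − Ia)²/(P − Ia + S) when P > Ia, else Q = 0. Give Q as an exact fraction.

Q = 405/46 in ≈ 8.804 in

CN(III) from CN(II)=80: (23·80)/(10 + 0.13·80) = 4600/51 ≈ 90.196
Max retention: S = 1000/(4600/51) − 10 = 25/23 in (≈ 1.087 in)
Initial abstraction Ia = S/5 = (25/23)/5 = 5/23 ≈ 0.217 in
Since P=10.000 > Ia=0.217: effective rainfall P−Ia = 225/23 in
Runoff Q = (P−Ia)²/(P−Ia+S) = (9.783)²/(9.783+1.087) = 405/46 ≈ 8.804 in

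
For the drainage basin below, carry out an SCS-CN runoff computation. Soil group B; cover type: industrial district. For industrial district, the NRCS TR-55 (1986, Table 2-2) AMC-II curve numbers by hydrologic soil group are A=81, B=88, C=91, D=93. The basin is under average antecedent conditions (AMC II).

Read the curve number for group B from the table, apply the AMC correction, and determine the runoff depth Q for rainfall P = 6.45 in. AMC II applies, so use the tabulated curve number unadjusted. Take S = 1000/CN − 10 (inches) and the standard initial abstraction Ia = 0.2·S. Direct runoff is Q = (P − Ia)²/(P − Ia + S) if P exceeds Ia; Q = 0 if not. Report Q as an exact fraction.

NRCS table: industrial district, soil group B → CN(II) = 88
Average conditions: CN = 88 (no AMC adjustment).
Retention S: 1000/CN − 10 with CN=88.000 → S = 15/11 ≈ 1.364 in
Ia = 0.2·(15/11) = 3/11 in ≈ 0.273 in
Excess rainfall: 6.450 − 0.273 = 6.177 in; P > Ia so Q > 0
Runoff Q = (P−Ia)²/(P−Ia+S) = (6.177)²/(6.177+1.364) = 615627/121660 ≈ 5.060 in

Q = 615627/121660 in ≈ 5.060 in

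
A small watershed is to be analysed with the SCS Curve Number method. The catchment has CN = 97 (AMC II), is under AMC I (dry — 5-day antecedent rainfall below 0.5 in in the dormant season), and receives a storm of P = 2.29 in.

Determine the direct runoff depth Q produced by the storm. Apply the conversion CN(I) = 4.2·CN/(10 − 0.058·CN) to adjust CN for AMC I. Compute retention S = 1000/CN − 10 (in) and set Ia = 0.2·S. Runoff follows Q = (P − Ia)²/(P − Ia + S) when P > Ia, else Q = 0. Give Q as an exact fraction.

CN(I) from CN(II)=97: (4.2·97)/(10 − 0.058·97) = 67900/729 ≈ 93.141
Max retention: S = 1000/(67900/729) − 10 = 500/679 in (≈ 0.736 in)
Initial abstraction Ia = S/5 = (500/679)/5 = 100/679 ≈ 0.147 in
Excess rainfall: 2.290 − 0.147 = 2.143 in; P > Ia so Q > 0
Q: (145491/67900)² ÷ (195491/67900) = 21167631081/13273838900 in (≈ 1.595 in)

Q = 21167631081/13273838900 in ≈ 1.595 in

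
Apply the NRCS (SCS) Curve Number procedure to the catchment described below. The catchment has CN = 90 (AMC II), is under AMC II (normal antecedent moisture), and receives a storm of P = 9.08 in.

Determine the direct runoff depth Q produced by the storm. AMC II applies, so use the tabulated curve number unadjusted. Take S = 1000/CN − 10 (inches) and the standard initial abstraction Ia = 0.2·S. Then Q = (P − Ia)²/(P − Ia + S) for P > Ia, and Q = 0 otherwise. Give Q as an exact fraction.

CN(II) = 90; AMC II needs no correction.
Max retention: S = 1000/90 − 10 = 10/9 in (≈ 1.111 in)
Initial abstraction Ia = S/5 = (10/9)/5 = 2/9 ≈ 0.222 in
Excess rainfall: 9.080 − 0.222 = 8.858 in; P > Ia so Q > 0
Runoff Q = (P−Ia)²/(P−Ia+S) = (8.858)²/(8.858+1.111) = 3972049/504675 ≈ 7.871 in

Q = 3972049/504675 in ≈ 7.871 in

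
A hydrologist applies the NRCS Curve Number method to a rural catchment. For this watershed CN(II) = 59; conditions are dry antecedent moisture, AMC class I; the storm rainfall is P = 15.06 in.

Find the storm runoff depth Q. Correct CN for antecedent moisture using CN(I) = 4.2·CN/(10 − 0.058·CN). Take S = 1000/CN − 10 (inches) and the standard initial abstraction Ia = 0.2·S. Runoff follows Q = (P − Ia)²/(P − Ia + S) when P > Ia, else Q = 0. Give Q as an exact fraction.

CN(I) from CN(II)=59: (4.2·59)/(10 − 0.058·59) = 123900/3289 ≈ 37.671
Retention S: 1000/CN − 10 with CN=37.671 → S = 20500/1239 ≈ 16.546 in
Ia = 0.2·(20500/1239) = 4100/1239 in ≈ 3.309 in
P − Ia = 15.060 − 3.309 = 727967/61950 ≈ 11.751 in (> 0, runoff occurs)
Q: (727967/61950)² ÷ (1752967/61950) = 529935953089/108596305650 in (≈ 4.880 in)

Q = 529935953089/108596305650 in ≈ 4.880 in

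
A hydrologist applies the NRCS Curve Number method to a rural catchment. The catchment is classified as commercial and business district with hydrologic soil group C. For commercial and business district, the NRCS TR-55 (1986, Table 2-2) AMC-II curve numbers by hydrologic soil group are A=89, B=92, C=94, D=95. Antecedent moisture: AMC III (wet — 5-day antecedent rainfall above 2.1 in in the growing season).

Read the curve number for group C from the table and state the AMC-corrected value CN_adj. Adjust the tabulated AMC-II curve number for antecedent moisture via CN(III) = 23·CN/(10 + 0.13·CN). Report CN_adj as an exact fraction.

CN_adj = 108100/1111 ≈ 97.300

NRCS table: commercial and business district, soil group C → CN(II) = 94
Wet (AMC III): CN(III) = 23·94/(10 + 0.13·94) = 2162/(1111/50) = 108100/1111 ≈ 97.300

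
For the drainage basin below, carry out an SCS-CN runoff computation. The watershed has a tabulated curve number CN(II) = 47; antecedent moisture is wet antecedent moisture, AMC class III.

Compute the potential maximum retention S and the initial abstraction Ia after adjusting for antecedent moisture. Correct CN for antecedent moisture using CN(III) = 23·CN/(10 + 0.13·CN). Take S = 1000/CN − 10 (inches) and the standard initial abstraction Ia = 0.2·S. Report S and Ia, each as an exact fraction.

Wet (AMC III): CN(III) = 23·47/(10 + 0.13·47) = 1081/(1611/100) = 108100/1611 ≈ 67.101
S = 1000/(108100/1611) − 10 = 5300/1081 in ≈ 4.903 in
Ia = 0.2·(5300/1081) = 1060/1081 in ≈ 0.981 in

S = 5300/1081 in ≈ 4.903 in; Ia = 1060/1081 in ≈ 0.981 in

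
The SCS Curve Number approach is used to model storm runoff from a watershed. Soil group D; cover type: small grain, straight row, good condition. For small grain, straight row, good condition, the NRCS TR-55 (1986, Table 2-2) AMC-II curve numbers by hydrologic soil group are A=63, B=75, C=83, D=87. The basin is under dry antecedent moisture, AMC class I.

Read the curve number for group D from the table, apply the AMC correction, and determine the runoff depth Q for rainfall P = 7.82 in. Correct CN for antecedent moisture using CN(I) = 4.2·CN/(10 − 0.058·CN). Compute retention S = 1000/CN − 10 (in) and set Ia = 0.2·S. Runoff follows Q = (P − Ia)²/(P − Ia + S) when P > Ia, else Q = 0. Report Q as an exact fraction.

Q = 421664513449/89007511950 in ≈ 4.737 in

NRCS table: small grain, straight row, good condition, soil group D → CN(II) = 87
CN(I) from CN(II)=87: (4.2·87)/(10 − 0.058·87) = 182700/2477 ≈ 73.759
Retention S: 1000/CN − 10 with CN=73.759 → S = 6500/1827 ≈ 3.558 in
Ia = 0.2S: 0.2·3.558 = 0.712 in (exactly 1300/1827)
P − Ia = 7.820 − 0.712 = 649357/91350 ≈ 7.108 in (> 0, runoff occurs)
Runoff Q = (P−Ia)²/(P−Ia+S) = (7.108)²/(7.108+3.558) = 421664513449/89007511950 ≈ 4.737 in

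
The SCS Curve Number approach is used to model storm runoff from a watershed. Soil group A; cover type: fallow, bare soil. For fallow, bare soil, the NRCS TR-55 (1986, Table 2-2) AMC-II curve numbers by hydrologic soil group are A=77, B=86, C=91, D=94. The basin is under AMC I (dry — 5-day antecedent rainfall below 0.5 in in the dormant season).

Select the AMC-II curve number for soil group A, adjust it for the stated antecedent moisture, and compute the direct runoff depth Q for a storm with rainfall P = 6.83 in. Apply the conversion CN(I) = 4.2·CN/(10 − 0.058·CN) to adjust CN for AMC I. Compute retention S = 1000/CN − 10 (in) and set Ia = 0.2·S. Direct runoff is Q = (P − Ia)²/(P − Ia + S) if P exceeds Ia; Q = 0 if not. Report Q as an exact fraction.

NRCS table: fallow, bare soil, soil group A → CN(II) = 77
CN(I) from CN(II)=77: (4.2·77)/(10 − 0.058·77) = 161700/2767 ≈ 58.439
Retention S: 1000/CN − 10 with CN=58.439 → S = 11500/1617 ≈ 7.112 in
Ia = 0.2·(11500/1617) = 2300/1617 in ≈ 1.422 in
P − Ia = 6.830 − 1.422 = 874411/161700 ≈ 5.408 in (> 0, runoff occurs)
Q = (874411/161700)²/((874411/161700) + 11500/1617) = (764594596921/26146890000)/(2024411/161700) = 764594596921/327347258700 in ≈ 2.336 in

Q = 764594596921/327347258700 in ≈ 2.336 in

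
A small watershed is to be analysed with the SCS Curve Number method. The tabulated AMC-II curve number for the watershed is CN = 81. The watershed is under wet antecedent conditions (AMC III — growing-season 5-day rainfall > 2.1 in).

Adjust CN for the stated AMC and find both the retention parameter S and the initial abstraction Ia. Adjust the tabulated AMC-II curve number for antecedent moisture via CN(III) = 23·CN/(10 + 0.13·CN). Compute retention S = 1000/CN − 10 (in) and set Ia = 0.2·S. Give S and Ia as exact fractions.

Wet (AMC III): CN(III) = 23·81/(10 + 0.13·81) = 1863/(2053/100) = 186300/2053 ≈ 90.745
S = 1000/(186300/2053) − 10 = 1900/1863 in ≈ 1.020 in
Ia = 0.2S: 0.2·1.020 = 0.204 in (exactly 380/1863)

S = 1900/1863 in ≈ 1.020 in; Ia = 380/1863 in ≈ 0.204 in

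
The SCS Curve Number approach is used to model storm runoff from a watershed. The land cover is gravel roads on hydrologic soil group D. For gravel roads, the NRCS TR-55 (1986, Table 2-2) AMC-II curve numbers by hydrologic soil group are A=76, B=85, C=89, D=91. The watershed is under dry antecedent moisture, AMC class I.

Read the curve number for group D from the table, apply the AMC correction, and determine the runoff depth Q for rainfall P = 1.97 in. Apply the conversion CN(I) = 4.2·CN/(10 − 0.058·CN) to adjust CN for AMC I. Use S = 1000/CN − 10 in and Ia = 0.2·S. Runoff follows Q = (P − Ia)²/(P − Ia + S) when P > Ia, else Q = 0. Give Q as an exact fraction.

Q = 9118149121/15637649300 in ≈ 0.583 in

NRCS table: gravel roads, soil group D → CN(II) = 91
Dry (AMC I): CN(I) = 4.2·91/(10 − 0.058·91) = (1911/5)/(2361/500) = 63700/787 ≈ 80.940
Max retention: S = 1000/(63700/787) − 10 = 1500/637 in (≈ 2.355 in)
Initial abstraction Ia = S/5 = (1500/637)/5 = 300/637 ≈ 0.471 in
P − Ia = 1.970 − 0.471 = 95489/63700 ≈ 1.499 in (> 0, runoff occurs)
Q = (95489/63700)²/((95489/63700) + 1500/637) = (9118149121/4057690000)/(245489/63700) = 9118149121/15637649300 in ≈ 0.583 in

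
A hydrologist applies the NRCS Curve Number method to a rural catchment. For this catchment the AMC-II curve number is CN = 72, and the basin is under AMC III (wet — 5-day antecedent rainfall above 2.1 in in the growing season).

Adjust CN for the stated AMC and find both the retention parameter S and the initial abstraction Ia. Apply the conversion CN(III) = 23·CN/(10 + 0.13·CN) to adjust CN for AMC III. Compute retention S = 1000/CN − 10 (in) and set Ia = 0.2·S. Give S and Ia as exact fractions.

S = 350/207 in ≈ 1.691 in; Ia = 70/207 in ≈ 0.338 in

Adjust CN=72 to AMC III: 23·72/(10 + 0.13·72) → 1656 ÷ (484/25) = 10350/121 ≈ 85.537
S = 1000/(10350/121) − 10 = 350/207 in ≈ 1.691 in
Initial abstraction Ia = S/5 = (350/207)/5 = 70/207 ≈ 0.338 in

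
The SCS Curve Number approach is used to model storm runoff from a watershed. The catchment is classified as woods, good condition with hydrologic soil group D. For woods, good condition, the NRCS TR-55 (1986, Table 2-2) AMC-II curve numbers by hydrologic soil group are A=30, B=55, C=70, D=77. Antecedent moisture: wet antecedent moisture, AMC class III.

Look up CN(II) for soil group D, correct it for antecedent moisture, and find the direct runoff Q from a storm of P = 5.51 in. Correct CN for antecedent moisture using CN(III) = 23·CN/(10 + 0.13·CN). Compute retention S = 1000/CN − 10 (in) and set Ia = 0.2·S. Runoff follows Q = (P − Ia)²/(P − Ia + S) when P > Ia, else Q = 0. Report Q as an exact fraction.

Q = 1634342329/388287900 in ≈ 4.209 in

NRCS table: woods, good condition, soil group D → CN(II) = 77
Wet (AMC III): CN(III) = 23·77/(10 + 0.13·77) = 1771/(2001/100) = 7700/87 ≈ 88.506
S = 1000/(7700/87) − 10 = 100/77 in ≈ 1.299 in
Ia = 0.2·(100/77) = 20/77 in ≈ 0.260 in
Since P=5.510 > Ia=0.260: effective rainfall P−Ia = 40427/7700 in
Q = (40427/7700)²/((40427/7700) + 100/77) = (1634342329/59290000)/(50427/7700) = 1634342329/388287900 in ≈ 4.209 in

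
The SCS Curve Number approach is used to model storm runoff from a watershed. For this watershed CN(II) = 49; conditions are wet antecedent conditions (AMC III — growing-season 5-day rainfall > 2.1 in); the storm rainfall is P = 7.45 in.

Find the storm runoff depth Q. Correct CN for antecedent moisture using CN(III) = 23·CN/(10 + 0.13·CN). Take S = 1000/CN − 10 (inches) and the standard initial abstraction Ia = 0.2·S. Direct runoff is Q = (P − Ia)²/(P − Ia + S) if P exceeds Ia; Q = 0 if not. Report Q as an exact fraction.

Wet (AMC III): CN(III) = 23·49/(10 + 0.13·49) = 1127/(1637/100) = 112700/1637 ≈ 68.845
S = 1000/(112700/1637) − 10 = 5100/1127 in ≈ 4.525 in
Ia = 0.2S: 0.2·4.525 = 0.905 in (exactly 1020/1127)
P − Ia = 7.450 − 0.905 = 147523/22540 ≈ 6.545 in (> 0, runoff occurs)
Q: (147523/22540)² ÷ (249523/22540) = 21763035529/5624248420 in (≈ 3.870 in)

Q = 21763035529/5624248420 in ≈ 3.870 in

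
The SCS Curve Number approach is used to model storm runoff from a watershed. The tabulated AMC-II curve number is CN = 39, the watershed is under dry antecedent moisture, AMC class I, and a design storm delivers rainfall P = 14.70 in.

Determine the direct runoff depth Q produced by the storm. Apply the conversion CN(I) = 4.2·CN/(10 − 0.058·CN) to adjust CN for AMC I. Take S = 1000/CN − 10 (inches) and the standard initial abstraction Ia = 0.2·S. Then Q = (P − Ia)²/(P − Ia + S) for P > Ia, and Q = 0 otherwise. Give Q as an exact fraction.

Adjust CN=39 to AMC I: 4.2·39/(10 − 0.058·39) → (819/5) ÷ (3869/500) = 81900/3869 ≈ 21.168
S = 1000/(81900/3869) − 10 = 30500/819 in ≈ 37.241 in
Ia = 0.2·(30500/819) = 6100/819 in ≈ 7.448 in
P − Ia = 14.700 − 7.448 = 59393/8190 ≈ 7.252 in (> 0, runoff occurs)
Q: (59393/8190)² ÷ (364393/8190) = 3527528449/2984378670 in (≈ 1.182 in)

Q = 3527528449/2984378670 in ≈ 1.182 in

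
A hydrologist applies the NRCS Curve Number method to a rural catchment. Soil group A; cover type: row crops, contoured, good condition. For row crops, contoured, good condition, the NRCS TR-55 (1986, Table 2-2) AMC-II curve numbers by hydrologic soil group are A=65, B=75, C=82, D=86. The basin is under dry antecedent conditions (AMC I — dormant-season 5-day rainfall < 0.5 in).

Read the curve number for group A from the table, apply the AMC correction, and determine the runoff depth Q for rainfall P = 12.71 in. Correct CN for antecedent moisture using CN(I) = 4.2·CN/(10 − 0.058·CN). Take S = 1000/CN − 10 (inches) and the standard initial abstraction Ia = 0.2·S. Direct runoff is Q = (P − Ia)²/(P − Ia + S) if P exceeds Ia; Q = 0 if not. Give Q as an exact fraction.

Q = 1565705761/349319100 in ≈ 4.482 in

NRCS table: row crops, contoured, good condition, soil group A → CN(II) = 65
Dry (AMC I): CN(I) = 4.2·65/(10 − 0.058·65) = 273/(623/100) = 3900/89 ≈ 43.820
Max retention: S = 1000/(3900/89) − 10 = 500/39 in (≈ 12.821 in)
Ia = 0.2S: 0.2·12.821 = 2.564 in (exactly 100/39)
P − Ia = 12.710 − 2.564 = 39569/3900 ≈ 10.146 in (> 0, runoff occurs)
Runoff Q = (P−Ia)²/(P−Ia+S) = (10.146)²/(10.146+12.821) = 1565705761/349319100 ≈ 4.482 in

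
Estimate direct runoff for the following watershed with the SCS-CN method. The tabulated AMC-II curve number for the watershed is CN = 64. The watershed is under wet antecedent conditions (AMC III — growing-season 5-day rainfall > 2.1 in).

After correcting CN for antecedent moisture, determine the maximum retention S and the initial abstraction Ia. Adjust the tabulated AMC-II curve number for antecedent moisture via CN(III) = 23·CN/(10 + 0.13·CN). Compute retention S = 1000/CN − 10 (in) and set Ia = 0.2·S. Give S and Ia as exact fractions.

S = 225/92 in ≈ 2.446 in; Ia = 45/92 in ≈ 0.489 in

Adjust CN=64 to AMC III: 23·64/(10 + 0.13·64) → 1472 ÷ (458/25) = 18400/229 ≈ 80.349
S = 1000/(18400/229) − 10 = 225/92 in ≈ 2.446 in
Initial abstraction Ia = S/5 = (225/92)/5 = 45/92 ≈ 0.489 in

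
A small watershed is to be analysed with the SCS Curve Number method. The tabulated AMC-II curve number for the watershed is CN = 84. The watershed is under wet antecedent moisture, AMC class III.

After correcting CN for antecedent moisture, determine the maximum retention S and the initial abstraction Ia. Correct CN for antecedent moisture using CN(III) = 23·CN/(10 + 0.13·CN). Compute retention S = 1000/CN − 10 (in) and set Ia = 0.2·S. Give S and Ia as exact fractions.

Adjust CN=84 to AMC III: 23·84/(10 + 0.13·84) → 1932 ÷ (523/25) = 48300/523 ≈ 92.352
S = 1000/(48300/523) − 10 = 400/483 in ≈ 0.828 in
Ia = 0.2·(400/483) = 80/483 in ≈ 0.166 in

S = 400/483 in ≈ 0.828 in; Ia = 80/483 in ≈ 0.166 in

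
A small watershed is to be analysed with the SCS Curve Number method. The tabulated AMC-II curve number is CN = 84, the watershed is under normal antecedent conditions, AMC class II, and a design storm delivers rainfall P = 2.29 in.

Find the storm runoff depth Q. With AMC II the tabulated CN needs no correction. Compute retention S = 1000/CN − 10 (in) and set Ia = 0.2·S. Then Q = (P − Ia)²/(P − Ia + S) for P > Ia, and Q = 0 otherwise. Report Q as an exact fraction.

AMC II — tabulated CN = 84 applies directly.
Max retention: S = 1000/84 − 10 = 40/21 in (≈ 1.905 in)
Initial abstraction Ia = S/5 = (40/21)/5 = 8/21 ≈ 0.381 in
Excess rainfall: 2.290 − 0.381 = 1.909 in; P > Ia so Q > 0
Q: (4009/2100)² ÷ (8009/2100) = 16072081/16818900 in (≈ 0.956 in)

Q = 16072081/16818900 in ≈ 0.956 in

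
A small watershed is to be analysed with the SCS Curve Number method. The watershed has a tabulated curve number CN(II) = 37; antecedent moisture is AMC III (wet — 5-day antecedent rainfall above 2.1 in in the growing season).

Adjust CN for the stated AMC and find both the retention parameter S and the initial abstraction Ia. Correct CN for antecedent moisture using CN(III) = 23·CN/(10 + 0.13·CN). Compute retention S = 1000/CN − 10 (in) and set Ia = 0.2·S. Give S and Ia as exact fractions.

S = 6300/851 in ≈ 7.403 in; Ia = 1260/851 in ≈ 1.481 in

Wet (AMC III): CN(III) = 23·37/(10 + 0.13·37) = 851/(1481/100) = 85100/1481 ≈ 57.461
Max retention: S = 1000/(85100/1481) − 10 = 6300/851 in (≈ 7.403 in)
Ia = 0.2S: 0.2·7.403 = 1.481 in (exactly 1260/851)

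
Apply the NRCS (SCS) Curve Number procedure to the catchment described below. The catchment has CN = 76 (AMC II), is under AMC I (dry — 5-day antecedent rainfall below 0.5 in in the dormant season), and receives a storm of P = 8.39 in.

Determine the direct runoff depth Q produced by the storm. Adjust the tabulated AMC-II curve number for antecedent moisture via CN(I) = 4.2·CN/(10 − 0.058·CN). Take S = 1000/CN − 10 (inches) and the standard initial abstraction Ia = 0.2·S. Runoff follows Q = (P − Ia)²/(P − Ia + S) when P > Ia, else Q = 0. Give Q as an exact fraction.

CN(I) from CN(II)=76: (4.2·76)/(10 − 0.058·76) = 13300/233 ≈ 57.082
Max retention: S = 1000/(13300/233) − 10 = 1000/133 in (≈ 7.519 in)
Initial abstraction Ia = S/5 = (1000/133)/5 = 200/133 ≈ 1.504 in
P − Ia = 8.390 − 1.504 = 91587/13300 ≈ 6.886 in (> 0, runoff occurs)
Q = (91587/13300)²/((91587/13300) + 1000/133) = (8388178569/176890000)/(191587/13300) = 8388178569/2548107100 in ≈ 3.292 in

Q = 8388178569/2548107100 in ≈ 3.292 in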